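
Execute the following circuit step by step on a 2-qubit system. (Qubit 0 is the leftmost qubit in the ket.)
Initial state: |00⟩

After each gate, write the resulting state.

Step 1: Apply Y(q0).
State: i|10⟩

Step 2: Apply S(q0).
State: -|10⟩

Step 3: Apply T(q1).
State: -|10⟩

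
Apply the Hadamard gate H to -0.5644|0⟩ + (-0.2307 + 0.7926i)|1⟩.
(-0.5622 + 0.5605i)|0⟩ + (-0.236 - 0.5605i)|1⟩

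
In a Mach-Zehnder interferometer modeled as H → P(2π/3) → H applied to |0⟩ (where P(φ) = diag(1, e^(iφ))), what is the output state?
(0.25 + 0.433i)|0⟩ + (0.75 - 0.433i)|1⟩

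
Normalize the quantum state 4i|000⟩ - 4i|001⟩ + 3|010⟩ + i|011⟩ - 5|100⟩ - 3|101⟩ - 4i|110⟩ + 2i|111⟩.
(1/√6)i|000⟩ - (1/√6)i|001⟩ + 0.3062|010⟩ + 0.1021i|011⟩ - 0.5103|100⟩ - 0.3062|101⟩ - (1/√6)i|110⟩ + 0.2041i|111⟩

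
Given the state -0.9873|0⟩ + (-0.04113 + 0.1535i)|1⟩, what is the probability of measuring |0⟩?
0.9748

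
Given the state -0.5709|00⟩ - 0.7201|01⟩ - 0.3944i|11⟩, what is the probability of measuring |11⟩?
0.1556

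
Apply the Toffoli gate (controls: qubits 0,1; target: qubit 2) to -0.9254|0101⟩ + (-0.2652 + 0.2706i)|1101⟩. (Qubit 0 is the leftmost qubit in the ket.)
-0.9254|0101⟩ + (-0.2652 + 0.2706i)|1111⟩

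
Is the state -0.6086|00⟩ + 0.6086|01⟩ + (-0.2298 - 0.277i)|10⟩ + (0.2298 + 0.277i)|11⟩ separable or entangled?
Separable

Writing the state as a|00⟩ + b|01⟩ + c|10⟩ + d|11⟩, it is a product state iff ad − bc = 0.
Here (a, b, c, d) = (-0.6086, 0.6086, (-0.2298 - 0.277i), (0.2298 + 0.277i)): ad − bc = (-0.6086)(0.2298 + 0.277i) − (0.6086)(-0.2298 - 0.277i) = 0, so the state is separable.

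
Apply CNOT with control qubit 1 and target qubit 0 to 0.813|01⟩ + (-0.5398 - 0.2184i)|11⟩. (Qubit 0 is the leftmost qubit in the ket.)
(-0.5398 - 0.2184i)|01⟩ + 0.813|11⟩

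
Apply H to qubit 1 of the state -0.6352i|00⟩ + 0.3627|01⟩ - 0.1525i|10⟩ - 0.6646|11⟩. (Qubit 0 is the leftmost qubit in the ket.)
(0.2565 - 0.4492i)|00⟩ + (-0.2565 - 0.4492i)|01⟩ + (-0.4699 - 0.1078i)|10⟩ + (0.4699 - 0.1078i)|11⟩

H on qubit 1 mixes each pair of kets that differ only in qubit 1: amplitudes (a, b) of (|…0…⟩, |…1…⟩) become ((a + b)/√2, (a − b)/√2). Kets absent from the input have amplitude 0.
(|00⟩, |01⟩): (a, b) = (-0.6352i, 0.3627) → ((0.2565 - 0.4492i), (-0.2565 - 0.4492i))
(|10⟩, |11⟩): (a, b) = (-0.1525i, -0.6646) → ((-0.4699 - 0.1078i), (0.4699 - 0.1078i))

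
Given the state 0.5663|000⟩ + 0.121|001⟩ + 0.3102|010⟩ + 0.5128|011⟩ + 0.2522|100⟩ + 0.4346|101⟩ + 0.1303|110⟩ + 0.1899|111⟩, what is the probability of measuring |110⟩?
0.01698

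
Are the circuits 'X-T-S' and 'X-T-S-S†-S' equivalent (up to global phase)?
Yes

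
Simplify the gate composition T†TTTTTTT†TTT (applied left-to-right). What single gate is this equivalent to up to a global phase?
T†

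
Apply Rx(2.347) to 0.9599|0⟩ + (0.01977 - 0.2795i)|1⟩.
(0.1137 - 0.01823i)|0⟩ + (0.00765 - 0.9933i)|1⟩

Rx(2.347) = [[cos(θ/2), −i·sin(θ/2)], [−i·sin(θ/2), cos(θ/2)]]; θ = 2.347, cos(θ/2) ≈ 0.386927, sin(θ/2) ≈ 0.92211.
With a = amp(|0⟩) = 0.9599 and b = amp(|1⟩) = (0.01977 - 0.2795i):
new amp(|0⟩) = (0.386927)·a + (-0.92211i)·b = (0.1137 - 0.01823i)
new amp(|1⟩) = (-0.92211i)·a + (0.386927)·b = (0.00765 - 0.9933i)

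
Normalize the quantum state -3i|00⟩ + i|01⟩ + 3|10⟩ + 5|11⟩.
-0.4523i|00⟩ + 0.1508i|01⟩ + 0.4523|10⟩ + 0.7538|11⟩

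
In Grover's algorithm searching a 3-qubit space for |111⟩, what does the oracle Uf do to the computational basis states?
Uf|x⟩ = -|x⟩ if x = 111, else |x⟩ (phase flip on target)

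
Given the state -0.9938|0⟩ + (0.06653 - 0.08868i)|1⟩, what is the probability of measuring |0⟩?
0.9876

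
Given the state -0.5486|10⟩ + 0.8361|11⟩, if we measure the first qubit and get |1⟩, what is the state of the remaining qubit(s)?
-0.5486|0⟩ + 0.8361|1⟩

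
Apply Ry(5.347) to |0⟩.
-0.8924|0⟩ + 0.4512|1⟩

Ry(5.347) = [[cos(θ/2), −sin(θ/2)], [sin(θ/2), cos(θ/2)]]; θ = 5.347, cos(θ/2) ≈ -0.89243, sin(θ/2) ≈ 0.451185.
With a = amp(|0⟩) = 1 and b = amp(|1⟩) = 0:
new amp(|0⟩) = (-0.89243)·a + (-0.451185)·b = -0.8924
new amp(|1⟩) = (0.451185)·a + (-0.89243)·b = 0.4512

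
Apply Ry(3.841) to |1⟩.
-0.9395|0⟩ - 0.3426|1⟩

Ry(3.841) = [[cos(θ/2), −sin(θ/2)], [sin(θ/2), cos(θ/2)]]; θ = 3.841, cos(θ/2) ≈ -0.342619, sin(θ/2) ≈ 0.939474.
With a = amp(|0⟩) = 0 and b = amp(|1⟩) = 1:
new amp(|0⟩) = (-0.342619)·a + (-0.939474)·b = -0.9395
new amp(|1⟩) = (0.939474)·a + (-0.342619)·b = -0.3426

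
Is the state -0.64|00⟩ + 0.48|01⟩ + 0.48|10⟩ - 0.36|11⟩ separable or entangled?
Separable

Writing the state as a|00⟩ + b|01⟩ + c|10⟩ + d|11⟩, it is a product state iff ad − bc = 0.
Here (a, b, c, d) = (-0.64, 0.48, 0.48, -0.36): ad − bc = (-0.64)(-0.36) − (0.48)(0.48) = 0, so the state is separable.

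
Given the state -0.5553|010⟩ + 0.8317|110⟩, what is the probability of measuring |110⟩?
0.6917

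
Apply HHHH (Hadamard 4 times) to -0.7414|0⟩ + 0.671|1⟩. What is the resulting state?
-0.7414|0⟩ + 0.671|1⟩

H² = I, so an even number of Hadamards cancels: H^4 = I and the state is unchanged.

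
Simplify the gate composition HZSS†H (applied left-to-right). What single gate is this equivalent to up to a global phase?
X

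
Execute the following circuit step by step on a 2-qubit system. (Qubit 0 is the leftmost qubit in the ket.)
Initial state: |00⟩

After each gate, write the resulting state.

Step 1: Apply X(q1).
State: |01⟩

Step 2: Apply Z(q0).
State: |01⟩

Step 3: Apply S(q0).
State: |01⟩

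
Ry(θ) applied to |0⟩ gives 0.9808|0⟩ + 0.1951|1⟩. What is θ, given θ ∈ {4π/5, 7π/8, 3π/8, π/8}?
π/8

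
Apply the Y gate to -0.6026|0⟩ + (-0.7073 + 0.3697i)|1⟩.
(0.3697 + 0.7073i)|0⟩ - 0.6026i|1⟩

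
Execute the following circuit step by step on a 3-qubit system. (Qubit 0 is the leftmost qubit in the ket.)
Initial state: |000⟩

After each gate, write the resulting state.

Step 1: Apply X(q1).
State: |010⟩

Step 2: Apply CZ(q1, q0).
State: |010⟩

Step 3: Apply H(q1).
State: 1/√2|000⟩ - 1/√2|010⟩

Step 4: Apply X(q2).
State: 1/√2|001⟩ - 1/√2|011⟩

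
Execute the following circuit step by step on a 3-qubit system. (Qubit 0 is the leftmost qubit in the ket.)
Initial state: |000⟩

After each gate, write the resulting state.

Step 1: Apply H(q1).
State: 1/√2|000⟩ + 1/√2|010⟩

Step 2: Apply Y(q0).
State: (1/√2)i|100⟩ + (1/√2)i|110⟩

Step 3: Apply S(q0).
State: -1/√2|100⟩ - 1/√2|110⟩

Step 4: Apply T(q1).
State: -1/√2|100⟩ + (-1/2 - (1/2)i)|110⟩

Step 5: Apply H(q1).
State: (-0.8536 - (1/√8)i)|100⟩ + (-0.1464 + (1/√8)i)|110⟩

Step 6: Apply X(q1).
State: (-0.1464 + (1/√8)i)|100⟩ + (-0.8536 - (1/√8)i)|110⟩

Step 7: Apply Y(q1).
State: (-1/√8 + 0.8536i)|100⟩ + (-1/√8 - 0.1464i)|110⟩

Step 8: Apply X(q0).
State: (-1/√8 + 0.8536i)|000⟩ + (-1/√8 - 0.1464i)|010⟩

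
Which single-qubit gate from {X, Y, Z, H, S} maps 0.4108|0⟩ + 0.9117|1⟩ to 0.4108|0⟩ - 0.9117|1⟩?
Z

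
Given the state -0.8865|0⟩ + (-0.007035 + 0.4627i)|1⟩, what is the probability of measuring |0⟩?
0.7859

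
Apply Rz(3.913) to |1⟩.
(-0.3762 + 0.9265i)|1⟩

Rz(3.913) = [[e^(−iθ/2), 0], [0, e^(iθ/2)]] with e^(±iθ/2) = cos(θ/2) ± i·sin(θ/2); θ = 3.913, cos(θ/2) ≈ -0.376211, sin(θ/2) ≈ 0.926534.
With a = amp(|0⟩) = 0 and b = amp(|1⟩) = 1:
new amp(|0⟩) = (-0.376211 - 0.926534i)·a = 0
new amp(|1⟩) = (-0.376211 + 0.926534i)·b = (-0.3762 + 0.9265i)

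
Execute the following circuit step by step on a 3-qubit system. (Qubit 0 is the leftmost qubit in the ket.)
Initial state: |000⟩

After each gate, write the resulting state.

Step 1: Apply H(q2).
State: 1/√2|000⟩ + 1/√2|001⟩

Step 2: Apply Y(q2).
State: -(1/√2)i|000⟩ + (1/√2)i|001⟩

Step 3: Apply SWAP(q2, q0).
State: -(1/√2)i|000⟩ + (1/√2)i|100⟩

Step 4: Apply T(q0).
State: -(1/√2)i|000⟩ + (-1/2 + (1/2)i)|100⟩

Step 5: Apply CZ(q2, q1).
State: -(1/√2)i|000⟩ + (-1/2 + (1/2)i)|100⟩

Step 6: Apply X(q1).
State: -(1/√2)i|010⟩ + (-1/2 + (1/2)i)|110⟩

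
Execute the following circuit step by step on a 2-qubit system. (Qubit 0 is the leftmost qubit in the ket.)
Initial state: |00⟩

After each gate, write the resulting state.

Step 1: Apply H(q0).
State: 1/√2|00⟩ + 1/√2|10⟩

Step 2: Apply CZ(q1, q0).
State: 1/√2|00⟩ + 1/√2|10⟩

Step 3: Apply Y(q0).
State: -(1/√2)i|00⟩ + (1/√2)i|10⟩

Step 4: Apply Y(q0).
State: 1/√2|00⟩ + 1/√2|10⟩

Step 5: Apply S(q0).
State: 1/√2|00⟩ + (1/√2)i|10⟩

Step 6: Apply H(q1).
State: 1/2|00⟩ + 1/2|01⟩ + (1/2)i|10⟩ + (1/2)i|11⟩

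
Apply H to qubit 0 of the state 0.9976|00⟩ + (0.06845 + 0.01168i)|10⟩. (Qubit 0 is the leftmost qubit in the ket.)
(0.7538 + 0.008259i)|00⟩ + (0.657 - 0.008259i)|10⟩

H on qubit 0 mixes each pair of kets that differ only in qubit 0: amplitudes (a, b) of (|…0…⟩, |…1…⟩) become ((a + b)/√2, (a − b)/√2). Kets absent from the input have amplitude 0.
(|00⟩, |10⟩): (a, b) = (0.9976, (0.06845 + 0.01168i)) → ((0.7538 + 0.008259i), (0.657 - 0.008259i))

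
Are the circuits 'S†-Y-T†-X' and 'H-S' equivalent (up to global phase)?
No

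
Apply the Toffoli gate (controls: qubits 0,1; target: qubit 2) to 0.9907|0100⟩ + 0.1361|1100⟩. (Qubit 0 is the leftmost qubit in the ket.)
0.9907|0100⟩ + 0.1361|1110⟩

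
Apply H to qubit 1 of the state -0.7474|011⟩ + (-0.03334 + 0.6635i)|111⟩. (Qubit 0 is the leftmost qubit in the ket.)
-0.5285|001⟩ + 0.5285|011⟩ + (-0.02357 + 0.4692i)|101⟩ + (0.02357 - 0.4692i)|111⟩

H on qubit 1 mixes each pair of kets that differ only in qubit 1: amplitudes (a, b) of (|…0…⟩, |…1…⟩) become ((a + b)/√2, (a − b)/√2). Kets absent from the input have amplitude 0.
(|001⟩, |011⟩): (a, b) = (0, -0.7474) → (-0.5285, 0.5285)
(|101⟩, |111⟩): (a, b) = (0, (-0.03334 + 0.6635i)) → ((-0.02357 + 0.4692i), (0.02357 - 0.4692i))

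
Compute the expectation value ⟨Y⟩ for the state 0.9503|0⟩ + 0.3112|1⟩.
0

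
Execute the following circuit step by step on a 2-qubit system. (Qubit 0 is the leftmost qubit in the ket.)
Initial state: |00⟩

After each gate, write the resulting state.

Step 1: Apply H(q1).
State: 1/√2|00⟩ + 1/√2|01⟩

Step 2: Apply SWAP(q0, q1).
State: 1/√2|00⟩ + 1/√2|10⟩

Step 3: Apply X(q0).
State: 1/√2|00⟩ + 1/√2|10⟩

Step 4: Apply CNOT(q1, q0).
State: 1/√2|00⟩ + 1/√2|10⟩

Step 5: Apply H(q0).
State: |00⟩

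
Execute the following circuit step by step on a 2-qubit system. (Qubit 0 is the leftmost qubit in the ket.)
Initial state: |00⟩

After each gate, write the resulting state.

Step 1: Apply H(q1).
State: 1/√2|00⟩ + 1/√2|01⟩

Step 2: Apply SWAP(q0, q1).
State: 1/√2|00⟩ + 1/√2|10⟩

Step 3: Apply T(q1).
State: 1/√2|00⟩ + 1/√2|10⟩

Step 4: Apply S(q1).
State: 1/√2|00⟩ + 1/√2|10⟩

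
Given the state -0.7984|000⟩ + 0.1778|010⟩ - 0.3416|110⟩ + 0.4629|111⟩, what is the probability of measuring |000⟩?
0.6374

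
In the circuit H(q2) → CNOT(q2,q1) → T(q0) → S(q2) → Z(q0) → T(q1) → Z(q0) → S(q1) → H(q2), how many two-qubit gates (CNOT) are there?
1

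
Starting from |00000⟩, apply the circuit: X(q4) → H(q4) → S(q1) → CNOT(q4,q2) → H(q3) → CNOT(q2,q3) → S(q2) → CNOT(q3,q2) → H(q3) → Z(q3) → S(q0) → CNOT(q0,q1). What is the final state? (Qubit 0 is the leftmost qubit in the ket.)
1/√8|00000⟩ - (1/√8)i|00001⟩ - 1/√8|00010⟩ - (1/√8)i|00011⟩ + 1/√8|00100⟩ - (1/√8)i|00101⟩ + 1/√8|00110⟩ + (1/√8)i|00111⟩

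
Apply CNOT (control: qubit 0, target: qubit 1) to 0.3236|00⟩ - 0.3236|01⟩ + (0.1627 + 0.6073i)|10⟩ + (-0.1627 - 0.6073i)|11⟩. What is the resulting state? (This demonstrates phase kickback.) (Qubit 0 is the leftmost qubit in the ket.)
0.3236|00⟩ - 0.3236|01⟩ + (-0.1627 - 0.6073i)|10⟩ + (0.1627 + 0.6073i)|11⟩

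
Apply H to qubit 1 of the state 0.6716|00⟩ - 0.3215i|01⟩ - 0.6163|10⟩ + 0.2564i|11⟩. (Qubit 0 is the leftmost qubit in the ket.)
(0.4749 - 0.2273i)|00⟩ + (0.4749 + 0.2273i)|01⟩ + (-0.4358 + 0.1813i)|10⟩ + (-0.4358 - 0.1813i)|11⟩

H on qubit 1 mixes each pair of kets that differ only in qubit 1: amplitudes (a, b) of (|…0…⟩, |…1…⟩) become ((a + b)/√2, (a − b)/√2). Kets absent from the input have amplitude 0.
(|00⟩, |01⟩): (a, b) = (0.6716, -0.3215i) → ((0.4749 - 0.2273i), (0.4749 + 0.2273i))
(|10⟩, |11⟩): (a, b) = (-0.6163, 0.2564i) → ((-0.4358 + 0.1813i), (-0.4358 - 0.1813i))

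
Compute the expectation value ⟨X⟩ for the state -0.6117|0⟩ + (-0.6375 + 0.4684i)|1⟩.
0.7799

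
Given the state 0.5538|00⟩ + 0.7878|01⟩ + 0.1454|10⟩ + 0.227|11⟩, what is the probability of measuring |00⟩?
0.3067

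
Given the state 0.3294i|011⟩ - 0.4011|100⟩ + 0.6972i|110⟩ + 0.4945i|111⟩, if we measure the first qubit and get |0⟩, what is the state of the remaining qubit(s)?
i|11⟩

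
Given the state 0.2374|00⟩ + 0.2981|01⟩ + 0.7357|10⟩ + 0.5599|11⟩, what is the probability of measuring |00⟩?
0.05636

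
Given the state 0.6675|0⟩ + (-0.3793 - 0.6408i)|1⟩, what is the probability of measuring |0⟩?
0.4456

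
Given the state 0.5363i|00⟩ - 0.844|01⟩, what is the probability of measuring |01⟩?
0.7123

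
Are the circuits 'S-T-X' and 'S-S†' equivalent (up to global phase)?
No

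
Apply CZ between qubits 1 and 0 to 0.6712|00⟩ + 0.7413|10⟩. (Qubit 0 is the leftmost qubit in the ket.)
0.6712|00⟩ + 0.7413|10⟩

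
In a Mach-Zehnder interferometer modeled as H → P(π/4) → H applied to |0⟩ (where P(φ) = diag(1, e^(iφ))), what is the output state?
(0.8536 + (1/√8)i)|0⟩ + (0.1464 - (1/√8)i)|1⟩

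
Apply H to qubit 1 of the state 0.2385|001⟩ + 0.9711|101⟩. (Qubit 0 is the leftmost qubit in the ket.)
0.1686|001⟩ + 0.1686|011⟩ + 0.6867|101⟩ + 0.6867|111⟩

H on qubit 1 mixes each pair of kets that differ only in qubit 1: amplitudes (a, b) of (|…0…⟩, |…1…⟩) become ((a + b)/√2, (a − b)/√2). Kets absent from the input have amplitude 0.
(|001⟩, |011⟩): (a, b) = (0.2385, 0) → (0.1686, 0.1686)
(|101⟩, |111⟩): (a, b) = (0.9711, 0) → (0.6867, 0.6867)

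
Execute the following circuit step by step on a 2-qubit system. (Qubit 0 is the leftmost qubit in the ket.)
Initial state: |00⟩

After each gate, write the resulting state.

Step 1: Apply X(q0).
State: |10⟩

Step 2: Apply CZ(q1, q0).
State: |10⟩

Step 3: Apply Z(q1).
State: |10⟩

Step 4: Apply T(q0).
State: (1/√2 + (1/√2)i)|10⟩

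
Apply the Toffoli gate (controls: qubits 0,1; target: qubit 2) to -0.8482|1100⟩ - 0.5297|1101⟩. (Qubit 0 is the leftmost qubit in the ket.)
-0.8482|1110⟩ - 0.5297|1111⟩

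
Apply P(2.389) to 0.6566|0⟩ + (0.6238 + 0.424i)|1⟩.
0.6566|0⟩ + (-0.7451 + 0.1169i)|1⟩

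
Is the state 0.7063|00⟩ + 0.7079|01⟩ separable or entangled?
Separable

Writing the state as a|00⟩ + b|01⟩ + c|10⟩ + d|11⟩, it is a product state iff ad − bc = 0.
Here (a, b, c, d) = (0.7063, 0.7079, 0, 0): ad − bc = (0.7063)(0) − (0.7079)(0) = 0, so the state is separable.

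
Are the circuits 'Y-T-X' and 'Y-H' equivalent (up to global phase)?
No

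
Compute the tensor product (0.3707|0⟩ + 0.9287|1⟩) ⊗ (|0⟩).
0.3707|00⟩ + 0.9287|10⟩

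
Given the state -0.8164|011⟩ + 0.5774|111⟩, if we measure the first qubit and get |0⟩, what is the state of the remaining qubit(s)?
-|11⟩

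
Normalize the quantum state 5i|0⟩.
i|0⟩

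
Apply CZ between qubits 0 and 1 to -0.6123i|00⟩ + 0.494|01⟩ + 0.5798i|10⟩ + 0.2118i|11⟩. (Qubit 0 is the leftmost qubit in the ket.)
-0.6123i|00⟩ + 0.494|01⟩ + 0.5798i|10⟩ - 0.2118i|11⟩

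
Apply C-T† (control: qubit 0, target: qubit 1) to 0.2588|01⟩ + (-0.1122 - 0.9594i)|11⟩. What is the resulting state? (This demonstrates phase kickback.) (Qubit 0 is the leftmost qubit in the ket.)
0.2588|01⟩ + (-0.7577 - 0.5991i)|11⟩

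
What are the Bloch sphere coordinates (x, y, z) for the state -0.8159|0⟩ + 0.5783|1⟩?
(-0.9437, 0, 0.3313)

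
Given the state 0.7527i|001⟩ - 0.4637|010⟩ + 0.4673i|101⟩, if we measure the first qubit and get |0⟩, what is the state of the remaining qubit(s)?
0.8514i|01⟩ - 0.5245|10⟩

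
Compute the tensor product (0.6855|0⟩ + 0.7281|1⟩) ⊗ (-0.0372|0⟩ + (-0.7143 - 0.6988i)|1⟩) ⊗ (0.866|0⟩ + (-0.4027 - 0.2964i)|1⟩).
-0.02208|000⟩ + (0.01027 + 0.007558i)|001⟩ + (-0.424 - 0.4148i)|010⟩ + (0.0552 + 0.338i)|011⟩ - 0.02346|100⟩ + (0.01091 + 0.008028i)|101⟩ + (-0.4504 - 0.4406i)|110⟩ + (0.05863 + 0.359i)|111⟩

amp(|b₁b₂…⟩) = product of the factor amplitudes for bits b₁, b₂, …; only kets whose every factor amplitude is nonzero survive.
|000⟩: (0.6855)(-0.0372)(0.866) = -0.02208
|001⟩: (0.6855)(-0.0372)(-0.4027 - 0.2964i) = (0.01027 + 0.007558i)
|010⟩: (0.6855)(-0.7143 - 0.6988i)(0.866) = (-0.424 - 0.4148i)
|011⟩: (0.6855)(-0.7143 - 0.6988i)(-0.4027 - 0.2964i) = (0.0552 + 0.338i)
|100⟩: (0.7281)(-0.0372)(0.866) = -0.02346
|101⟩: (0.7281)(-0.0372)(-0.4027 - 0.2964i) = (0.01091 + 0.008028i)
|110⟩: (0.7281)(-0.7143 - 0.6988i)(0.866) = (-0.4504 - 0.4406i)
|111⟩: (0.7281)(-0.7143 - 0.6988i)(-0.4027 - 0.2964i) = (0.05863 + 0.359i)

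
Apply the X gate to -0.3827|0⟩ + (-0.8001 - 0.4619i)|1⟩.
(-0.8001 - 0.4619i)|0⟩ - 0.3827|1⟩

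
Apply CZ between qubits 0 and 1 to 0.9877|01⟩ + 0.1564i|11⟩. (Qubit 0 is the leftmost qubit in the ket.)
0.9877|01⟩ - 0.1564i|11⟩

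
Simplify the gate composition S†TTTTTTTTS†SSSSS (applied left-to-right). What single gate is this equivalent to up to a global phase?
S†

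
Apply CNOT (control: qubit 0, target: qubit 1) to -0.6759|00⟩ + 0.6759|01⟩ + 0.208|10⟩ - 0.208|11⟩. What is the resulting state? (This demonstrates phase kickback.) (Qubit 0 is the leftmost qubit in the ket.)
-0.6759|00⟩ + 0.6759|01⟩ - 0.208|10⟩ + 0.208|11⟩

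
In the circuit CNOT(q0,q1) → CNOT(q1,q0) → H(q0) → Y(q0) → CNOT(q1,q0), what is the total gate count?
5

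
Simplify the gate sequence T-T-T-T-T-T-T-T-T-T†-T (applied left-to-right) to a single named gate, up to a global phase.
T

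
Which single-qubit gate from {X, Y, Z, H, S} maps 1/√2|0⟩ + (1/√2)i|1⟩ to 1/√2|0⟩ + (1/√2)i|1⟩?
Y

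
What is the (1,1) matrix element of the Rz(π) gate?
i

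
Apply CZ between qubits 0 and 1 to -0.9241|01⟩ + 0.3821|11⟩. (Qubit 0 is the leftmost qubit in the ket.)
-0.9241|01⟩ - 0.3821|11⟩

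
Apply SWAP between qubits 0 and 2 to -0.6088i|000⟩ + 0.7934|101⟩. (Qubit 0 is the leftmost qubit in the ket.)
-0.6088i|000⟩ + 0.7934|101⟩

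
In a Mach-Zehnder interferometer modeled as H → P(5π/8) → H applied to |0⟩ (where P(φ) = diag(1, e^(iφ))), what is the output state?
(0.3087 + 0.4619i)|0⟩ + (0.6913 - 0.4619i)|1⟩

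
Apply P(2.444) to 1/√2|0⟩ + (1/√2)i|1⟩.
1/√2|0⟩ + (-0.4542 - 0.5419i)|1⟩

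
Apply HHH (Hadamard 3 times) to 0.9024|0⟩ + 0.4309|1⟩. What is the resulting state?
0.9428|0⟩ + 0.3334|1⟩

H² = I, so H^3 = H: a single Hadamard. With (a, b) = (0.9024, 0.4309), H gives ((a + b)/√2, (a − b)/√2) = (0.9428, 0.3334).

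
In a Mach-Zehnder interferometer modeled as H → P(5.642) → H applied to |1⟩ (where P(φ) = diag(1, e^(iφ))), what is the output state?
(0.09931 + 0.2991i)|0⟩ + (0.9007 - 0.2991i)|1⟩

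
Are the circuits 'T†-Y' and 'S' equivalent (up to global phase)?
No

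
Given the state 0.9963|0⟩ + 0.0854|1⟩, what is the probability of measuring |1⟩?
0.007293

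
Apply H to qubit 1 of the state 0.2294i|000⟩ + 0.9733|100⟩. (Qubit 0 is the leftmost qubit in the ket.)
0.1622i|000⟩ + 0.1622i|010⟩ + 0.6882|100⟩ + 0.6882|110⟩

H on qubit 1 mixes each pair of kets that differ only in qubit 1: amplitudes (a, b) of (|…0…⟩, |…1…⟩) become ((a + b)/√2, (a − b)/√2). Kets absent from the input have amplitude 0.
(|000⟩, |010⟩): (a, b) = (0.2294i, 0) → (0.1622i, 0.1622i)
(|100⟩, |110⟩): (a, b) = (0.9733, 0) → (0.6882, 0.6882)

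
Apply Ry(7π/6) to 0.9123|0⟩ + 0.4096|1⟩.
-0.6318|0⟩ + 0.7752|1⟩

Ry(7π/6) = [[cos(θ/2), −sin(θ/2)], [sin(θ/2), cos(θ/2)]]; θ = 7π/6, cos(θ/2) ≈ -0.258819, sin(θ/2) ≈ 0.965926.
With a = amp(|0⟩) = 0.9123 and b = amp(|1⟩) = 0.4096:
new amp(|0⟩) = (-0.258819)·a + (-0.965926)·b = -0.6318
new amp(|1⟩) = (0.965926)·a + (-0.258819)·b = 0.7752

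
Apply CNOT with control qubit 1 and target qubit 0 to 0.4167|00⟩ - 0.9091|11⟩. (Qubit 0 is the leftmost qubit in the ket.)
0.4167|00⟩ - 0.9091|01⟩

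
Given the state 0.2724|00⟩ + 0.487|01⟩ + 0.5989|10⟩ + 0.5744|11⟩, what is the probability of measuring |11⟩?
0.3299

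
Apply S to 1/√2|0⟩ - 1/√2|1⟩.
1/√2|0⟩ - (1/√2)i|1⟩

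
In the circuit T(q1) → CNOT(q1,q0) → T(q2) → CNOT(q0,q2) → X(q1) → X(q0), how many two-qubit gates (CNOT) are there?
2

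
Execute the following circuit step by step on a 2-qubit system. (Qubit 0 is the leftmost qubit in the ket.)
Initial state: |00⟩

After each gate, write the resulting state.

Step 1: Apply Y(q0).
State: i|10⟩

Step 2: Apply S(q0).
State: -|10⟩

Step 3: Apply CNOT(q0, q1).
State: -|11⟩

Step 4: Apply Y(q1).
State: i|10⟩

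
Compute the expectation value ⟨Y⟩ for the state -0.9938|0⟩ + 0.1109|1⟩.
0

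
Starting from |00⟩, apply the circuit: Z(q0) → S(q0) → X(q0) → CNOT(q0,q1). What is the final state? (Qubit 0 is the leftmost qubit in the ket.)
|11⟩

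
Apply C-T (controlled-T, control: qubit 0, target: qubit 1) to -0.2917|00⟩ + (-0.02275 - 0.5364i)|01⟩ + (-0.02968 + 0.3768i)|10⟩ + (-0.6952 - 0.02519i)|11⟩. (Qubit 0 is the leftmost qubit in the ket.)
-0.2917|00⟩ + (-0.02275 - 0.5364i)|01⟩ + (-0.02968 + 0.3768i)|10⟩ + (-0.4738 - 0.5094i)|11⟩

C-T leaves the control-|0⟩ kets |00⟩, |01⟩ unchanged and applies T to qubit 1 on the control-|1⟩ pair (|10⟩, |11⟩).
T = [[1, 0], [0, (1/√2 + (1/√2)i)]].
With a = amp(|10⟩) = (-0.02968 + 0.3768i) and b = amp(|11⟩) = (-0.6952 - 0.02519i):
new amp(|10⟩) = (1)·a = (-0.02968 + 0.3768i)
new amp(|11⟩) = (1/√2 + (1/√2)i)·b = (-0.4738 - 0.5094i)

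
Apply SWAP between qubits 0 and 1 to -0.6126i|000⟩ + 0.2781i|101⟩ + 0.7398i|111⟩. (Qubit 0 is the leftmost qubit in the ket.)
-0.6126i|000⟩ + 0.2781i|011⟩ + 0.7398i|111⟩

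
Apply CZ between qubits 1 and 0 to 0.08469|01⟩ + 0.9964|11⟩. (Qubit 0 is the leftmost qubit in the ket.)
0.08469|01⟩ - 0.9964|11⟩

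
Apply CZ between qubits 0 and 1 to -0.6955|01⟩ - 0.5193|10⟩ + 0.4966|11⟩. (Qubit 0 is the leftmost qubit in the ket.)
-0.6955|01⟩ - 0.5193|10⟩ - 0.4966|11⟩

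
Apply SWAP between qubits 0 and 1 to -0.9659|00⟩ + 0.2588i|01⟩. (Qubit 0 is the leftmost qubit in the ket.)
-0.9659|00⟩ + 0.2588i|10⟩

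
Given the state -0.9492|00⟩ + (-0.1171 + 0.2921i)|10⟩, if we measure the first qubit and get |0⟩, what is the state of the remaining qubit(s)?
-|0⟩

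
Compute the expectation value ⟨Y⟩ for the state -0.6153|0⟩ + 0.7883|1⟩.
0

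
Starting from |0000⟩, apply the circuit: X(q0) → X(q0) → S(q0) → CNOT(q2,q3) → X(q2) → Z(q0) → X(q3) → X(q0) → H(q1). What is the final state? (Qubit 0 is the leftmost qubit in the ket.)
1/√2|1011⟩ + 1/√2|1111⟩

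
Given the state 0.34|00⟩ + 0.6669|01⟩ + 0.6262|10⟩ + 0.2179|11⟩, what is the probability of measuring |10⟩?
0.3921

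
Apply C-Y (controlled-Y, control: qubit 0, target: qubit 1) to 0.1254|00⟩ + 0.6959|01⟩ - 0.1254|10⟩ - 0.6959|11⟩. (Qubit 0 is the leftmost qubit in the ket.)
0.1254|00⟩ + 0.6959|01⟩ + 0.6959i|10⟩ - 0.1254i|11⟩

C-Y leaves the control-|0⟩ kets |00⟩, |01⟩ unchanged and applies Y to qubit 1 on the control-|1⟩ pair (|10⟩, |11⟩).
Y = [[0, -i], [i, 0]].
With a = amp(|10⟩) = -0.1254 and b = amp(|11⟩) = -0.6959:
new amp(|10⟩) = (-i)·b = 0.6959i
new amp(|11⟩) = (i)·a = -0.1254i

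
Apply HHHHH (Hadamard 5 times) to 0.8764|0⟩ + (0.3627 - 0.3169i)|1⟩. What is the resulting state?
(0.8762 - 0.2241i)|0⟩ + (0.3632 + 0.2241i)|1⟩

H² = I, so H^5 = H: a single Hadamard. With (a, b) = (0.8764, (0.3627 - 0.3169i)), H gives ((a + b)/√2, (a − b)/√2) = ((0.8762 - 0.2241i), (0.3632 + 0.2241i)).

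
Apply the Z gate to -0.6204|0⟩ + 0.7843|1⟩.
-0.6204|0⟩ - 0.7843|1⟩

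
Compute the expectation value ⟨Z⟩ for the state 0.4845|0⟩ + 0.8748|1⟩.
-0.5305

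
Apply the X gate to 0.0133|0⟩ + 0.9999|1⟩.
0.9999|0⟩ + 0.0133|1⟩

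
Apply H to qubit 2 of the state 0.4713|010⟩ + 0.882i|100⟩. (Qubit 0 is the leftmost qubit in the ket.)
0.3333|010⟩ + 0.3333|011⟩ + 0.6237i|100⟩ + 0.6237i|101⟩

H on qubit 2 mixes each pair of kets that differ only in qubit 2: amplitudes (a, b) of (|…0…⟩, |…1…⟩) become ((a + b)/√2, (a − b)/√2). Kets absent from the input have amplitude 0.
(|010⟩, |011⟩): (a, b) = (0.4713, 0) → (0.3333, 0.3333)
(|100⟩, |101⟩): (a, b) = (0.882i, 0) → (0.6237i, 0.6237i)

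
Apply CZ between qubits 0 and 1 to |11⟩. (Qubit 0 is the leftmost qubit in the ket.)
-|11⟩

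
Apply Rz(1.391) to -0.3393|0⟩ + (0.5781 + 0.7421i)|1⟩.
(-0.2605 + 0.2174i)|0⟩ + (-0.03169 + 0.9402i)|1⟩

Rz(1.391) = [[e^(−iθ/2), 0], [0, e^(iθ/2)]] with e^(±iθ/2) = cos(θ/2) ± i·sin(θ/2); θ = 1.391, cos(θ/2) ≈ 0.767733, sin(θ/2) ≈ 0.640769.
With a = amp(|0⟩) = -0.3393 and b = amp(|1⟩) = (0.5781 + 0.7421i):
new amp(|0⟩) = (0.767733 - 0.640769i)·a = (-0.2605 + 0.2174i)
new amp(|1⟩) = (0.767733 + 0.640769i)·b = (-0.03169 + 0.9402i)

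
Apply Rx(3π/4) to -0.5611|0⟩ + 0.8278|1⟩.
(-0.2147 - 0.7648i)|0⟩ + (0.3168 + 0.5184i)|1⟩

Rx(3π/4) = [[cos(θ/2), −i·sin(θ/2)], [−i·sin(θ/2), cos(θ/2)]]; θ = 3π/4, cos(θ/2) ≈ 0.382683, sin(θ/2) ≈ 0.92388.
With a = amp(|0⟩) = -0.5611 and b = amp(|1⟩) = 0.8278:
new amp(|0⟩) = (0.382683)·a + (-0.92388i)·b = (-0.2147 - 0.7648i)
new amp(|1⟩) = (-0.92388i)·a + (0.382683)·b = (0.3168 + 0.5184i)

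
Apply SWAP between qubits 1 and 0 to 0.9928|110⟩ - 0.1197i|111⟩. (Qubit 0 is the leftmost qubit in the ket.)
0.9928|110⟩ - 0.1197i|111⟩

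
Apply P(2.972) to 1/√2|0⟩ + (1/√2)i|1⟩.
1/√2|0⟩ + (-0.1193 - 0.697i)|1⟩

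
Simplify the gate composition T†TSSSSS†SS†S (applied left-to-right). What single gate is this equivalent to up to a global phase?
I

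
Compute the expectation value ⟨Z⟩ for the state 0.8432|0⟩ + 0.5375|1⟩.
0.4221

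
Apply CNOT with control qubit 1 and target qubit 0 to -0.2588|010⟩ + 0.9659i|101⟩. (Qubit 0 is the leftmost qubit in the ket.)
0.9659i|101⟩ - 0.2588|110⟩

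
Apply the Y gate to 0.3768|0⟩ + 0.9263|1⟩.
-0.9263i|0⟩ + 0.3768i|1⟩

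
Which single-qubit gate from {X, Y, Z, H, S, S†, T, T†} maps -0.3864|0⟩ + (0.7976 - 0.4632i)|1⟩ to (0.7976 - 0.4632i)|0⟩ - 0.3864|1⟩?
X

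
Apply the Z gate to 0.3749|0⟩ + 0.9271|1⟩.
0.3749|0⟩ - 0.9271|1⟩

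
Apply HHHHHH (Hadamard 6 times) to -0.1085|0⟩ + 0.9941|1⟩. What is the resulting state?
-0.1085|0⟩ + 0.9941|1⟩

H² = I, so an even number of Hadamards cancels: H^6 = I and the state is unchanged.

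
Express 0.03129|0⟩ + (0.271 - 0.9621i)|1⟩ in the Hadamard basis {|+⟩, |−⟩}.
(0.2138 - 0.6803i)|+⟩ + (-0.1695 + 0.6803i)|−⟩

With |ψ⟩ = α|0⟩ + β|1⟩, the Hadamard-basis coefficients are ⟨+|ψ⟩ = (α + β)/√2 and ⟨−|ψ⟩ = (α − β)/√2.
Here α = 0.03129, β = (0.271 - 0.9621i): (α + β)/√2 = (0.2138 - 0.6803i), (α − β)/√2 = (-0.1695 + 0.6803i).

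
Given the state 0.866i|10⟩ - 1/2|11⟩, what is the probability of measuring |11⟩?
1/4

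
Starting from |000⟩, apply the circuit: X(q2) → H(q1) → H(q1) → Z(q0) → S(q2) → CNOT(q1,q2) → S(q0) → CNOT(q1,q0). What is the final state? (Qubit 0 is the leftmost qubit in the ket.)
i|001⟩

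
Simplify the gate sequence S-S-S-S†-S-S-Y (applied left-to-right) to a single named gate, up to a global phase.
Y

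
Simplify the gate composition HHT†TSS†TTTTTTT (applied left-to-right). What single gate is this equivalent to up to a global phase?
T†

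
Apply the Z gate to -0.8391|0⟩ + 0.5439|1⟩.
-0.8391|0⟩ - 0.5439|1⟩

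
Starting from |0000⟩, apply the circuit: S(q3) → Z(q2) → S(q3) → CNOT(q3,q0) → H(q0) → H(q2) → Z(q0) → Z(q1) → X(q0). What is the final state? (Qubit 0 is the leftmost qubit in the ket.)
-1/2|0000⟩ - 1/2|0010⟩ + 1/2|1000⟩ + 1/2|1010⟩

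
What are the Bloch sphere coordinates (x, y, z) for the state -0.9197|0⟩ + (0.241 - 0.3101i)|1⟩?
(-0.4433, 0.5704, 0.6916)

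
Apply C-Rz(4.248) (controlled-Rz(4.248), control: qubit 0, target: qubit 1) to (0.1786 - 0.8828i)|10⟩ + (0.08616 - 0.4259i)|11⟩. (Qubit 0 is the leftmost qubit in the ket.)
(-0.845 + 0.3119i)|10⟩ + (0.3171 + 0.2971i)|11⟩

C-Rz(4.248) leaves the control-|0⟩ kets |00⟩, |01⟩ unchanged and applies Rz(4.248) to qubit 1 on the control-|1⟩ pair (|10⟩, |11⟩).
Rz(4.248) = [[e^(−iθ/2), 0], [0, e^(iθ/2)]] with e^(±iθ/2) = cos(θ/2) ± i·sin(θ/2); θ = 4.248, cos(θ/2) ≈ -0.525416, sin(θ/2) ≈ 0.850846.
With a = amp(|10⟩) = (0.1786 - 0.8828i) and b = amp(|11⟩) = (0.08616 - 0.4259i):
new amp(|10⟩) = (-0.525416 - 0.850846i)·a = (-0.845 + 0.3119i)
new amp(|11⟩) = (-0.525416 + 0.850846i)·b = (0.3171 + 0.2971i)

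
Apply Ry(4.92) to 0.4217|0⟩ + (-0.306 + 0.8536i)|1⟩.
(-0.1347 - 0.5378i)|0⟩ + (0.5033 - 0.6629i)|1⟩

Ry(4.92) = [[cos(θ/2), −sin(θ/2)], [sin(θ/2), cos(θ/2)]]; θ = 4.92, cos(θ/2) ≈ -0.77657, sin(θ/2) ≈ 0.630031.
With a = amp(|0⟩) = 0.4217 and b = amp(|1⟩) = (-0.306 + 0.8536i):
new amp(|0⟩) = (-0.77657)·a + (-0.630031)·b = (-0.1347 - 0.5378i)
new amp(|1⟩) = (0.630031)·a + (-0.77657)·b = (0.5033 - 0.6629i)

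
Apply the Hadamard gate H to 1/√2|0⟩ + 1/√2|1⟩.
|0⟩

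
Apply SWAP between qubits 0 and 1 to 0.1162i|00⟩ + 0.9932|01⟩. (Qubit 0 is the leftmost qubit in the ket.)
0.1162i|00⟩ + 0.9932|10⟩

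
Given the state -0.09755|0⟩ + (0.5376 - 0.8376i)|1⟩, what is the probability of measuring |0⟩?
0.009516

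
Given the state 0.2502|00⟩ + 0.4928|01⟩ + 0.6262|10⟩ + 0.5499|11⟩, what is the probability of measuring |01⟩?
0.2429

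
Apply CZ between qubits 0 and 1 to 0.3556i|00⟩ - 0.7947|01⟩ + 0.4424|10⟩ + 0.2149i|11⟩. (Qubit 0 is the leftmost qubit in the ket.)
0.3556i|00⟩ - 0.7947|01⟩ + 0.4424|10⟩ - 0.2149i|11⟩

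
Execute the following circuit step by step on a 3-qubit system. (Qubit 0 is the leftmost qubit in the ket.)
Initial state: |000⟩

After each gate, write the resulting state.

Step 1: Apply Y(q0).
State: i|100⟩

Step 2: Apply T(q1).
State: i|100⟩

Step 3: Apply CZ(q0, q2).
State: i|100⟩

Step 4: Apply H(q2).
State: (1/√2)i|100⟩ + (1/√2)i|101⟩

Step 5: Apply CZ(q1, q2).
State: (1/√2)i|100⟩ + (1/√2)i|101⟩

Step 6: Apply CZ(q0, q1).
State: (1/√2)i|100⟩ + (1/√2)i|101⟩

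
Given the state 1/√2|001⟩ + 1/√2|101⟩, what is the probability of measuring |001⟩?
1/2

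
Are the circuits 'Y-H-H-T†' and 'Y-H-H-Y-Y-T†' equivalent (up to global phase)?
Yes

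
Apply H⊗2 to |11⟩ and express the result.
1/2|00⟩ - 1/2|01⟩ - 1/2|10⟩ + 1/2|11⟩

H⊗2 gives amp(|y⟩) = (1/2) Σ_x (−1)^(x·y) amp(|x⟩), where x·y is the number of positions in which both x and y have a 1.
|00⟩: (1)/2 = 1/2
|01⟩: (-1)/2 = -1/2
|10⟩: (-1)/2 = -1/2
|11⟩: (1)/2 = 1/2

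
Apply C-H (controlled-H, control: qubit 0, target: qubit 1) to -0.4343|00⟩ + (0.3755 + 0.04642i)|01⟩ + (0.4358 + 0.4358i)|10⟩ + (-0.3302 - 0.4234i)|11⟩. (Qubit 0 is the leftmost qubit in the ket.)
-0.4343|00⟩ + (0.3755 + 0.04642i)|01⟩ + (0.07467 + 0.008768i)|10⟩ + (0.5416 + 0.6075i)|11⟩

C-H leaves the control-|0⟩ kets |00⟩, |01⟩ unchanged and applies H to qubit 1 on the control-|1⟩ pair (|10⟩, |11⟩).
H = [[1/√2, 1/√2], [1/√2, -1/√2]].
With a = amp(|10⟩) = (0.4358 + 0.4358i) and b = amp(|11⟩) = (-0.3302 - 0.4234i):
new amp(|10⟩) = (1/√2)·a + (1/√2)·b = (0.07467 + 0.008768i)
new amp(|11⟩) = (1/√2)·a + (-1/√2)·b = (0.5416 + 0.6075i)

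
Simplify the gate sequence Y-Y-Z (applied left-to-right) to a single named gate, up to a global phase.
Z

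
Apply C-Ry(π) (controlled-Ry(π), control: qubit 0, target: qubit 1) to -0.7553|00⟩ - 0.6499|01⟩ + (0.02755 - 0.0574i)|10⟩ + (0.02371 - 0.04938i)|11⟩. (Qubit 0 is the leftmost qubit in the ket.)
-0.7553|00⟩ - 0.6499|01⟩ + (-0.02371 + 0.04938i)|10⟩ + (0.02755 - 0.0574i)|11⟩

C-Ry(π) leaves the control-|0⟩ kets |00⟩, |01⟩ unchanged and applies Ry(π) to qubit 1 on the control-|1⟩ pair (|10⟩, |11⟩).
Ry(π) = [[cos(θ/2), −sin(θ/2)], [sin(θ/2), cos(θ/2)]]; θ = π, cos(θ/2) ≈ 0, sin(θ/2) ≈ 1.
With a = amp(|10⟩) = (0.02755 - 0.0574i) and b = amp(|11⟩) = (0.02371 - 0.04938i):
new amp(|10⟩) = (-1)·b = (-0.02371 + 0.04938i)
new amp(|11⟩) = (1)·a = (0.02755 - 0.0574i)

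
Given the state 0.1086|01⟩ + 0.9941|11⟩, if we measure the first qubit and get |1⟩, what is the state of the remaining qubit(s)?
|1⟩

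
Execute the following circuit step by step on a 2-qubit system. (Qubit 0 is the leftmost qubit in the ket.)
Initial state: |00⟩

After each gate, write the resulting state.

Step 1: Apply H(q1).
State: 1/√2|00⟩ + 1/√2|01⟩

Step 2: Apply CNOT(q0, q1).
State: 1/√2|00⟩ + 1/√2|01⟩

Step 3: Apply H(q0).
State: 1/2|00⟩ + 1/2|01⟩ + 1/2|10⟩ + 1/2|11⟩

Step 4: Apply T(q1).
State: 1/2|00⟩ + (1/√8 + (1/√8)i)|01⟩ + 1/2|10⟩ + (1/√8 + (1/√8)i)|11⟩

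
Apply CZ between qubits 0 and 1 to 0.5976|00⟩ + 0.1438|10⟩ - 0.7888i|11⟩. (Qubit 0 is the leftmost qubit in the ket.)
0.5976|00⟩ + 0.1438|10⟩ + 0.7888i|11⟩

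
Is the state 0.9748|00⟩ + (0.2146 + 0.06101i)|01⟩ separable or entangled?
Separable

Writing the state as a|00⟩ + b|01⟩ + c|10⟩ + d|11⟩, it is a product state iff ad − bc = 0.
Here (a, b, c, d) = (0.9748, (0.2146 + 0.06101i), 0, 0): ad − bc = (0.9748)(0) − (0.2146 + 0.06101i)(0) = 0, so the state is separable.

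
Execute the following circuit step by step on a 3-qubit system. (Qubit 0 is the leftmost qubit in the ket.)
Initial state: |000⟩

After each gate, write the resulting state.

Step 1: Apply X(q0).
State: |100⟩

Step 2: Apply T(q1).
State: |100⟩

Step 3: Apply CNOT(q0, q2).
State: |101⟩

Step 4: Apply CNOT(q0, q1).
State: |111⟩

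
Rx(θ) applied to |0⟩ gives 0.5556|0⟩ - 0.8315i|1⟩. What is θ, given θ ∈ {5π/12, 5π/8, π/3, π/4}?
5π/8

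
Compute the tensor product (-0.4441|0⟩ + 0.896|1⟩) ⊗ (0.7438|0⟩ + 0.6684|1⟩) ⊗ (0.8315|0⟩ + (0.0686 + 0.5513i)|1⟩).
-0.2747|000⟩ + (-0.02266 - 0.1821i)|001⟩ - 0.2468|010⟩ + (-0.02036 - 0.1636i)|011⟩ + 0.5541|100⟩ + (0.04572 + 0.3674i)|101⟩ + 0.498|110⟩ + (0.04108 + 0.3302i)|111⟩

amp(|b₁b₂…⟩) = product of the factor amplitudes for bits b₁, b₂, …; only kets whose every factor amplitude is nonzero survive.
|000⟩: (-0.4441)(0.7438)(0.8315) = -0.2747
|001⟩: (-0.4441)(0.7438)(0.0686 + 0.5513i) = (-0.02266 - 0.1821i)
|010⟩: (-0.4441)(0.6684)(0.8315) = -0.2468
|011⟩: (-0.4441)(0.6684)(0.0686 + 0.5513i) = (-0.02036 - 0.1636i)
|100⟩: (0.896)(0.7438)(0.8315) = 0.5541
|101⟩: (0.896)(0.7438)(0.0686 + 0.5513i) = (0.04572 + 0.3674i)
|110⟩: (0.896)(0.6684)(0.8315) = 0.498
|111⟩: (0.896)(0.6684)(0.0686 + 0.5513i) = (0.04108 + 0.3302i)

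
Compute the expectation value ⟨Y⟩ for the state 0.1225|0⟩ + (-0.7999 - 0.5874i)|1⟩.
-0.1439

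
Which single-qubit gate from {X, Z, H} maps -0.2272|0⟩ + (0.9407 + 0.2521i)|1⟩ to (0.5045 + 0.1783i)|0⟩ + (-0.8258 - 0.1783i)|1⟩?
H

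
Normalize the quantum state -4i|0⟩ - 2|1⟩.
-0.8944i|0⟩ - 1/√5|1⟩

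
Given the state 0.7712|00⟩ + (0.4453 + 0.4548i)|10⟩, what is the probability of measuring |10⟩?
0.4051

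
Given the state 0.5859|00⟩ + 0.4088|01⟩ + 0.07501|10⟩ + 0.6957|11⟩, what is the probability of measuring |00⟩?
0.3433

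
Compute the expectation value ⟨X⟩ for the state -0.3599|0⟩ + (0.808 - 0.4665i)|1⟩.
-0.5816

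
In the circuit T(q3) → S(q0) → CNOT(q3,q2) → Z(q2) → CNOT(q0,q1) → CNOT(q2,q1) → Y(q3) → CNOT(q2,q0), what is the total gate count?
8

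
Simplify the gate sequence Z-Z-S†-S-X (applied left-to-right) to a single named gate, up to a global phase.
X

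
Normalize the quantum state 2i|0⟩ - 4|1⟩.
(1/√5)i|0⟩ - 0.8944|1⟩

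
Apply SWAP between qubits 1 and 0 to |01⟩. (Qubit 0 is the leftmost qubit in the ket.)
|10⟩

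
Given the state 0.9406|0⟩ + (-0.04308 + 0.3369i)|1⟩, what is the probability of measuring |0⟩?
0.8847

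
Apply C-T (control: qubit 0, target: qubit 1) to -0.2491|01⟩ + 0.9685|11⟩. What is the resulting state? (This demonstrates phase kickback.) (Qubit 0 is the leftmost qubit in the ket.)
-0.2491|01⟩ + (0.6848 + 0.6848i)|11⟩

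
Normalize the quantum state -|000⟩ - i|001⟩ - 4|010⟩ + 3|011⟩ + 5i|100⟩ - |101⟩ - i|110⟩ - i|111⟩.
-0.1348|000⟩ - 0.1348i|001⟩ - 0.5394|010⟩ + 0.4045|011⟩ + 0.6742i|100⟩ - 0.1348|101⟩ - 0.1348i|110⟩ - 0.1348i|111⟩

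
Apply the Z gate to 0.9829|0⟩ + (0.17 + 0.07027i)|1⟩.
0.9829|0⟩ + (-0.17 - 0.07027i)|1⟩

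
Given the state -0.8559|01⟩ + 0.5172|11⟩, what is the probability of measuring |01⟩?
0.7326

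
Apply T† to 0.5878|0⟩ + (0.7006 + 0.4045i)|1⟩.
0.5878|0⟩ + (0.7814 - 0.2094i)|1⟩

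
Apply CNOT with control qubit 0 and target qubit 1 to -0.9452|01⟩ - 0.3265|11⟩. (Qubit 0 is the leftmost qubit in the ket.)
-0.9452|01⟩ - 0.3265|10⟩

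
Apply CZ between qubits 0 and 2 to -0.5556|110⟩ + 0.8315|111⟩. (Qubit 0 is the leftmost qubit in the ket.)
-0.5556|110⟩ - 0.8315|111⟩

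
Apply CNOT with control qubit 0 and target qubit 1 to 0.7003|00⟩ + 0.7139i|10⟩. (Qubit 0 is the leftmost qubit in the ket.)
0.7003|00⟩ + 0.7139i|11⟩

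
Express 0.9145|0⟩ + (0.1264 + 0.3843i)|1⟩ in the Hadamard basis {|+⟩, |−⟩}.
(0.736 + 0.2717i)|+⟩ + (0.5573 - 0.2717i)|−⟩

With |ψ⟩ = α|0⟩ + β|1⟩, the Hadamard-basis coefficients are ⟨+|ψ⟩ = (α + β)/√2 and ⟨−|ψ⟩ = (α − β)/√2.
Here α = 0.9145, β = (0.1264 + 0.3843i): (α + β)/√2 = (0.736 + 0.2717i), (α − β)/√2 = (0.5573 - 0.2717i).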